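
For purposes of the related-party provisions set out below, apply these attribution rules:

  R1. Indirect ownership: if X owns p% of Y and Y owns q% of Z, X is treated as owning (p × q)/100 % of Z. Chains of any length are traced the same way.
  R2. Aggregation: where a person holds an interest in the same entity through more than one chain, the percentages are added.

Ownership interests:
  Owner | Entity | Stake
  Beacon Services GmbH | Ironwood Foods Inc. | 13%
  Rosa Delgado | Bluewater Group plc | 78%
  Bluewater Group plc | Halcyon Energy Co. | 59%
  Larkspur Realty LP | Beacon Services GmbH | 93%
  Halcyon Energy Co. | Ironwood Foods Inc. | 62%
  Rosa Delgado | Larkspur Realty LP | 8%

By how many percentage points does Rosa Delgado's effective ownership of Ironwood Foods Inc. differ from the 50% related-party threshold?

20.5004

Chain via Bluewater Group plc → Halcyon Energy Co. (R1): 78% × 59% × 62% = 28.5324% of Ironwood Foods Inc.
Chain via Larkspur Realty LP → Beacon Services GmbH (R1): 8% × 93% × 13% = 0.9672% of Ironwood Foods Inc.
Aggregating (R2): 28.5324% + 0.9672% = 29.4996%.
29.4996% falls short of the 50% threshold by 20.5004 percentage points.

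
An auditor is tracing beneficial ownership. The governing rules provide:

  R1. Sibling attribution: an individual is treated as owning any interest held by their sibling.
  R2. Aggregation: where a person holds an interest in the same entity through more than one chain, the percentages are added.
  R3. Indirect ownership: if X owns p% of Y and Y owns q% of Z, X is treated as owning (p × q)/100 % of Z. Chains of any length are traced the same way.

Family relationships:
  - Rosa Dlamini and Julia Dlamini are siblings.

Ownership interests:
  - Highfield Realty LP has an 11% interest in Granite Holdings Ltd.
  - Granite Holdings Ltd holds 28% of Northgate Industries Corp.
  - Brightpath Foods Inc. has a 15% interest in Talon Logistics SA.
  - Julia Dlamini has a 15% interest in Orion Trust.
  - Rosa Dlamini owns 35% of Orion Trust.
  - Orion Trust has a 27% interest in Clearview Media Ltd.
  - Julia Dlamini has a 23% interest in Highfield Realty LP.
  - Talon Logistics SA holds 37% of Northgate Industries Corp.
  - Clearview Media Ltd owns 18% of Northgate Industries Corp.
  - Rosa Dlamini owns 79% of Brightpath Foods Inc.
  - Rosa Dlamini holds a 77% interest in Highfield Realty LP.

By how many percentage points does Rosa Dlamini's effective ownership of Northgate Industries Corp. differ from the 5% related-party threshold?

By sibling attribution (R1), Rosa Dlamini is treated as also owning Julia Dlamini's interest in Orion Trust, giving 35% + 15% = 50%.
By sibling attribution (R1), Rosa Dlamini is treated as also owning Julia Dlamini's interest in Highfield Realty LP, giving 77% + 23% = 100%.
Chain via Orion Trust → Clearview Media Ltd (R3): 50% × 27% × 18% = 2.43% of Northgate Industries Corp.
Chain via Brightpath Foods Inc. → Talon Logistics SA (R3): 79% × 15% × 37% = 4.3845% of Northgate Industries Corp.
Chain via Highfield Realty LP → Granite Holdings Ltd (R3): 100% × 11% × 28% = 3.08% of Northgate Industries Corp.
Aggregating (R2): 2.43% + 4.3845% + 3.08% = 9.8945%.
9.8945% exceeds the 5% threshold by 4.8945 percentage points.

4.8945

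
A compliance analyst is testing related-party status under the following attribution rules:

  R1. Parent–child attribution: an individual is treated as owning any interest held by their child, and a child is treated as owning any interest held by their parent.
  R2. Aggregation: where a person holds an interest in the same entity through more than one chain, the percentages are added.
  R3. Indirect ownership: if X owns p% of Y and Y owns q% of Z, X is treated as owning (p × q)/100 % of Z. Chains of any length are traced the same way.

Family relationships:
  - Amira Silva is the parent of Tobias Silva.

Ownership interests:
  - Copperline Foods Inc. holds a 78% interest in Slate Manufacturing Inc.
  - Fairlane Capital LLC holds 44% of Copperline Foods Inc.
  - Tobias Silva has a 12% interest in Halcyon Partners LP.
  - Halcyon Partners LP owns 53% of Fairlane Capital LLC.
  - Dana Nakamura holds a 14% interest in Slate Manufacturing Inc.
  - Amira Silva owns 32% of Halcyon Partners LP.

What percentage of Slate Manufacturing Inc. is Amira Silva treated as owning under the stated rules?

8.003424%

By parent–child attribution (R1), Amira Silva is treated as also owning Tobias Silva's interest in Halcyon Partners LP, giving 32% + 12% = 44%.
Chain via Halcyon Partners LP → Fairlane Capital LLC → Copperline Foods Inc. (R3): 44% × 53% × 44% × 78% = 8.003424% of Slate Manufacturing Inc.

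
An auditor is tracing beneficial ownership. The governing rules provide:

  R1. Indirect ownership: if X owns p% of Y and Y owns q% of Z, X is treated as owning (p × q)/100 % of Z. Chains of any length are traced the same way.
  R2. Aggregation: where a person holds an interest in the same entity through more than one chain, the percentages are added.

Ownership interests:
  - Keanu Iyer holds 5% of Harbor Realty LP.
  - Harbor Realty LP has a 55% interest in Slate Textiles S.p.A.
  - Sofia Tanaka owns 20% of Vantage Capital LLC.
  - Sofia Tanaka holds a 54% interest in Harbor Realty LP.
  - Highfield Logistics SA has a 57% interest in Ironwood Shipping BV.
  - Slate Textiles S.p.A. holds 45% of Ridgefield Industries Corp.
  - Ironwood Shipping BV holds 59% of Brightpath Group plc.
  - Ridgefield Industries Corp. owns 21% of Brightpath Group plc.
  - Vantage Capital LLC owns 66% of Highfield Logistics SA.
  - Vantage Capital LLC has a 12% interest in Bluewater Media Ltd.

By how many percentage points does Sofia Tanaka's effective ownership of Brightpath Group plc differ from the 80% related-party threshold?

Chain via Harbor Realty LP → Slate Textiles S.p.A. → Ridgefield Industries Corp. (R1): 54% × 55% × 45% × 21% = 2.80665% of Brightpath Group plc.
Chain via Vantage Capital LLC → Highfield Logistics SA → Ironwood Shipping BV (R1): 20% × 66% × 57% × 59% = 4.43916% of Brightpath Group plc.
Aggregating (R2): 2.80665% + 4.43916% = 7.24581%.
7.24581% falls short of the 80% threshold by 72.75419 percentage points.

72.75419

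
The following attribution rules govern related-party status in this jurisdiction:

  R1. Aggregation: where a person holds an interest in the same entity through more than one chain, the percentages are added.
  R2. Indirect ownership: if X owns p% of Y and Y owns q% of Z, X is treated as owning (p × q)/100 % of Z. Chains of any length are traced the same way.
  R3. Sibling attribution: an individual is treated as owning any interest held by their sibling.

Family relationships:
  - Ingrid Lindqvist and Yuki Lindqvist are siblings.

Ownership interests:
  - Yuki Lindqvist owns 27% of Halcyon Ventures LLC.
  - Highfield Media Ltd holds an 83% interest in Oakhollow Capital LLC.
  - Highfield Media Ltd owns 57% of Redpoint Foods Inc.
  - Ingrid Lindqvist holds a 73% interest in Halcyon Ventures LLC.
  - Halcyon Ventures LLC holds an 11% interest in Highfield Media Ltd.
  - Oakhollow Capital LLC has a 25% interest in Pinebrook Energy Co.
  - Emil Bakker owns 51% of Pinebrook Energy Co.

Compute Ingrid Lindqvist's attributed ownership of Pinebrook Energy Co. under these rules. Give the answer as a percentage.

By sibling attribution (R3), Ingrid Lindqvist is treated as also owning Yuki Lindqvist's interest in Halcyon Ventures LLC, giving 73% + 27% = 100%.
Chain via Halcyon Ventures LLC → Highfield Media Ltd → Oakhollow Capital LLC (R2): 100% × 11% × 83% × 25% = 2.2825% of Pinebrook Energy Co.

2.2825%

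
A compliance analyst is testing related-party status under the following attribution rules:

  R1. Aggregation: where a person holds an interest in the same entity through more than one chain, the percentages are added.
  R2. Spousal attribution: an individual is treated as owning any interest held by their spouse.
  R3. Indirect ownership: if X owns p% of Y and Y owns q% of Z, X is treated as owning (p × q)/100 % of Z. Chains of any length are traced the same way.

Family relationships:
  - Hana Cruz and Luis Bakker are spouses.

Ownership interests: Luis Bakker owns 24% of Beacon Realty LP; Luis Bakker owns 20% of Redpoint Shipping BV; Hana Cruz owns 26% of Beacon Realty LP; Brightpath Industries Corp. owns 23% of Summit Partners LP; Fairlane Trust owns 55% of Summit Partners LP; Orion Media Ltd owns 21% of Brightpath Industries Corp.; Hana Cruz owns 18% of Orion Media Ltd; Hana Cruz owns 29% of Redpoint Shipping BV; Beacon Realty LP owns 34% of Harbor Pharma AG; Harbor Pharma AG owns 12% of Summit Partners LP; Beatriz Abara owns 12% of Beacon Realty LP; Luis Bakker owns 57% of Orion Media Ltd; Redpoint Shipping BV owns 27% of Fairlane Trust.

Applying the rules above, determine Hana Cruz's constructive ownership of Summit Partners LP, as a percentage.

12.939%

By spousal attribution (R2), Hana Cruz is treated as also owning Luis Bakker's interest in Redpoint Shipping BV, giving 29% + 20% = 49%.
By spousal attribution (R2), Hana Cruz is treated as also owning Luis Bakker's interest in Orion Media Ltd, giving 18% + 57% = 75%.
By spousal attribution (R2), Hana Cruz is treated as also owning Luis Bakker's interest in Beacon Realty LP, giving 26% + 24% = 50%.
Chain via Redpoint Shipping BV → Fairlane Trust (R3): 49% × 27% × 55% = 7.2765% of Summit Partners LP.
Chain via Orion Media Ltd → Brightpath Industries Corp. (R3): 75% × 21% × 23% = 3.6225% of Summit Partners LP.
Chain via Beacon Realty LP → Harbor Pharma AG (R3): 50% × 34% × 12% = 2.04% of Summit Partners LP.
Aggregating (R1): 7.2765% + 3.6225% + 2.04% = 12.939%.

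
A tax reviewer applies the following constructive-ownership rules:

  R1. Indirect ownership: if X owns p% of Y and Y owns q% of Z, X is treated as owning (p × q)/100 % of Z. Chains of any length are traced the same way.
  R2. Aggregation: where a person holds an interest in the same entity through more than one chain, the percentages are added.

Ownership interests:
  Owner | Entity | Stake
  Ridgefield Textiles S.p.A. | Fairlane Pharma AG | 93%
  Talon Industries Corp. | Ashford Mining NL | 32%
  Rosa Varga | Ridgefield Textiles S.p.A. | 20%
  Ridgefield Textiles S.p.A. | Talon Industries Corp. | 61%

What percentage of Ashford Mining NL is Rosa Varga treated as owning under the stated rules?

Chain via Ridgefield Textiles S.p.A. → Talon Industries Corp. (R1): 20% × 61% × 32% = 3.904% of Ashford Mining NL.

3.904%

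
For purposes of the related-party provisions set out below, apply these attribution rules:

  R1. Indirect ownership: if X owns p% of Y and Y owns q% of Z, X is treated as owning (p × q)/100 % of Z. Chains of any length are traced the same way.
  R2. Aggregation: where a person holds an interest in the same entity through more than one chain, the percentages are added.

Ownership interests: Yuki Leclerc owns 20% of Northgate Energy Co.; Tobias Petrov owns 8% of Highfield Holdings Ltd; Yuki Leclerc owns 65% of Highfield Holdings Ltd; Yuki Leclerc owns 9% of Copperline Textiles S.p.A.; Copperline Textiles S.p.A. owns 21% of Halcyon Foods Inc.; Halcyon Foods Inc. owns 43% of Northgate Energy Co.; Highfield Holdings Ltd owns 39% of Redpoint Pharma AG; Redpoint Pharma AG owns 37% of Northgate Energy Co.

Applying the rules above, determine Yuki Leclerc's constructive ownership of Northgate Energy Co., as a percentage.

Chain via Copperline Textiles S.p.A. → Halcyon Foods Inc. (R1): 9% × 21% × 43% = 0.8127% of Northgate Energy Co.
Chain via Highfield Holdings Ltd → Redpoint Pharma AG (R1): 65% × 39% × 37% = 9.3795% of Northgate Energy Co.
Direct interest in Northgate Energy Co: 20%.
Aggregating (R2): 0.8127% + 9.3795% + 20% = 30.1922%.

30.1922%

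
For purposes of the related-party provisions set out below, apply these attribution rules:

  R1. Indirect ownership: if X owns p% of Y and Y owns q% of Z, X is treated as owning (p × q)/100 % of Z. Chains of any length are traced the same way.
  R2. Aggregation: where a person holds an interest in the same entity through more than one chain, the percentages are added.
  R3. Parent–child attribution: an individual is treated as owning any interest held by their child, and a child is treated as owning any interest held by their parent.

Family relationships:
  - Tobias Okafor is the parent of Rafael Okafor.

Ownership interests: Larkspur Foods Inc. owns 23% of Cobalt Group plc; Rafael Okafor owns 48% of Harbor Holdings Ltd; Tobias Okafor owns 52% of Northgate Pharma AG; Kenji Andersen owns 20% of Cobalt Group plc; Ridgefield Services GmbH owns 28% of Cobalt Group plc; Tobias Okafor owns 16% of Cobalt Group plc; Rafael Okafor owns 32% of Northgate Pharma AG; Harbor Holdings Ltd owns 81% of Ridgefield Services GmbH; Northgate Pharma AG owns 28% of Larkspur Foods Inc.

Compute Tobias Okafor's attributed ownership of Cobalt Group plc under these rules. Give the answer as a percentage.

32.296%

By parent–child attribution (R3), Tobias Okafor is treated as also owning Rafael Okafor's interest in Northgate Pharma AG, giving 52% + 32% = 84%.
By parent–child attribution (R3), Tobias Okafor is treated as owning Rafael Okafor's 48% interest in Harbor Holdings Ltd.
Chain via Northgate Pharma AG → Larkspur Foods Inc. (R1): 84% × 28% × 23% = 5.4096% of Cobalt Group plc.
Direct interest in Cobalt Group plc: 16%.
Chain via Harbor Holdings Ltd → Ridgefield Services GmbH (R1): 48% × 81% × 28% = 10.8864% of Cobalt Group plc.
Aggregating (R2): 5.4096% + 16% + 10.8864% = 32.296%.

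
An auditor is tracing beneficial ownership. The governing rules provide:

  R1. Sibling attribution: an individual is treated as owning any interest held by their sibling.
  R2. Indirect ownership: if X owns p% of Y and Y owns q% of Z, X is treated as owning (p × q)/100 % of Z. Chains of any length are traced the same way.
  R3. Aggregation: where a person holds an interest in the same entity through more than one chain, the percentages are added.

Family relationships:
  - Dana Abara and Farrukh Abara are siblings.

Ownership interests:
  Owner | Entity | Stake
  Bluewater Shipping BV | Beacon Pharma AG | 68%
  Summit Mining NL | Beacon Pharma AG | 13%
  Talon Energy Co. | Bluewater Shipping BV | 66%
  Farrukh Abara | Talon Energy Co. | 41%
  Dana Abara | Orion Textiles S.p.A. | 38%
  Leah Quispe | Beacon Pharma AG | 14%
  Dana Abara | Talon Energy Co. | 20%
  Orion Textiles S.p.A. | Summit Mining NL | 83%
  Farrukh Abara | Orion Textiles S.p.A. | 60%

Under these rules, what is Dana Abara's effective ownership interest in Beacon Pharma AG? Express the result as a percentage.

37.951%

By sibling attribution (R1), Dana Abara is treated as also owning Farrukh Abara's interest in Orion Textiles S.p.A, giving 38% + 60% = 98%.
By sibling attribution (R1), Dana Abara is treated as also owning Farrukh Abara's interest in Talon Energy Co, giving 20% + 41% = 61%.
Chain via Orion Textiles S.p.A. → Summit Mining NL (R2): 98% × 83% × 13% = 10.5742% of Beacon Pharma AG.
Chain via Talon Energy Co. → Bluewater Shipping BV (R2): 61% × 66% × 68% = 27.3768% of Beacon Pharma AG.
Aggregating (R3): 10.5742% + 27.3768% = 37.951%.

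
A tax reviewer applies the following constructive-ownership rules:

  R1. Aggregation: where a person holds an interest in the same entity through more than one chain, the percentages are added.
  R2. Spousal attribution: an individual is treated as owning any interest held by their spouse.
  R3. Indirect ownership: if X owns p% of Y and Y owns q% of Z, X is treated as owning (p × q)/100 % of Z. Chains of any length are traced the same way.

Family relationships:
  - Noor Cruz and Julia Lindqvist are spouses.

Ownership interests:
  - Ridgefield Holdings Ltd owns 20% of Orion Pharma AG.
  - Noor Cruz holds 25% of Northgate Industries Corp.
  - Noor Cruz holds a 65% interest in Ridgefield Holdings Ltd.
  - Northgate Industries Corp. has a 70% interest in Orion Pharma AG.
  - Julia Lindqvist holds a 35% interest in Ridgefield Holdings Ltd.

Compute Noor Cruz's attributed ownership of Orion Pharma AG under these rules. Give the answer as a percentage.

37.5%

By spousal attribution (R2), Noor Cruz is treated as also owning Julia Lindqvist's interest in Ridgefield Holdings Ltd, giving 65% + 35% = 100%.
Chain via Ridgefield Holdings Ltd (R3): 100% × 20% = 20% of Orion Pharma AG.
Chain via Northgate Industries Corp. (R3): 25% × 70% = 17.5% of Orion Pharma AG.
Aggregating (R1): 20% + 17.5% = 37.5%.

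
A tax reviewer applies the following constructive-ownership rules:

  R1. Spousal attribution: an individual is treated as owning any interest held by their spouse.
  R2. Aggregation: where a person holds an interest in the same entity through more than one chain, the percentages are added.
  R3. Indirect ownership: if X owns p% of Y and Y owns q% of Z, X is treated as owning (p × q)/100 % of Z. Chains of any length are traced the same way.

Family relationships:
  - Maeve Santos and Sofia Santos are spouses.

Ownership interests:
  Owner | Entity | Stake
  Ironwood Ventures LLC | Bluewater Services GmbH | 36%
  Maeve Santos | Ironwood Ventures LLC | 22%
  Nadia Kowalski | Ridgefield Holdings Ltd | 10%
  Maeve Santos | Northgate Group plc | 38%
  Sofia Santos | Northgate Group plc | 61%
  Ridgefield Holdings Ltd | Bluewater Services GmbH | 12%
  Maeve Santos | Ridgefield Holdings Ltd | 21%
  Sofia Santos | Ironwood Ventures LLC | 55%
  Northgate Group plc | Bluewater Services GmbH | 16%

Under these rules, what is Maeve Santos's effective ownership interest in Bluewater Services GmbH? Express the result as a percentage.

46.08%

By spousal attribution (R1), Maeve Santos is treated as also owning Sofia Santos's interest in Ironwood Ventures LLC, giving 22% + 55% = 77%.
By spousal attribution (R1), Maeve Santos is treated as also owning Sofia Santos's interest in Northgate Group plc, giving 38% + 61% = 99%.
Chain via Ridgefield Holdings Ltd (R3): 21% × 12% = 2.52% of Bluewater Services GmbH.
Chain via Ironwood Ventures LLC (R3): 77% × 36% = 27.72% of Bluewater Services GmbH.
Chain via Northgate Group plc (R3): 99% × 16% = 15.84% of Bluewater Services GmbH.
Aggregating (R2): 2.52% + 27.72% + 15.84% = 46.08%.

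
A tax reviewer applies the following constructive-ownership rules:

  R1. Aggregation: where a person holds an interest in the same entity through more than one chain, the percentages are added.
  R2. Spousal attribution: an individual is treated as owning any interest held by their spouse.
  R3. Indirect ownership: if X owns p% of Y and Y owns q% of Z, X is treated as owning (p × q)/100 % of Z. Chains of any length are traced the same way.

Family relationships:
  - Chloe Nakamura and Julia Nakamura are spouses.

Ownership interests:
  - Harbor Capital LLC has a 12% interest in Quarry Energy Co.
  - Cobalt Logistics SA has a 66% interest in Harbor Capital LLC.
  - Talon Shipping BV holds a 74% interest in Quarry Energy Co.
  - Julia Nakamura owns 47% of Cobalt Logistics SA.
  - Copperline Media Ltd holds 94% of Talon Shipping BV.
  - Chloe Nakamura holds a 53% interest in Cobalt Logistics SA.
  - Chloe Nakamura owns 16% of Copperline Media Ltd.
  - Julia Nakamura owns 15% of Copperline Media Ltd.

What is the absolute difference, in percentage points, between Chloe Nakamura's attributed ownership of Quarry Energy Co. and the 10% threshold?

19.4836

By spousal attribution (R2), Chloe Nakamura is treated as also owning Julia Nakamura's interest in Cobalt Logistics SA, giving 53% + 47% = 100%.
By spousal attribution (R2), Chloe Nakamura is treated as also owning Julia Nakamura's interest in Copperline Media Ltd, giving 16% + 15% = 31%.
Chain via Cobalt Logistics SA → Harbor Capital LLC (R3): 100% × 66% × 12% = 7.92% of Quarry Energy Co.
Chain via Copperline Media Ltd → Talon Shipping BV (R3): 31% × 94% × 74% = 21.5636% of Quarry Energy Co.
Aggregating (R1): 7.92% + 21.5636% = 29.4836%.
29.4836% exceeds the 10% threshold by 19.4836 percentage points.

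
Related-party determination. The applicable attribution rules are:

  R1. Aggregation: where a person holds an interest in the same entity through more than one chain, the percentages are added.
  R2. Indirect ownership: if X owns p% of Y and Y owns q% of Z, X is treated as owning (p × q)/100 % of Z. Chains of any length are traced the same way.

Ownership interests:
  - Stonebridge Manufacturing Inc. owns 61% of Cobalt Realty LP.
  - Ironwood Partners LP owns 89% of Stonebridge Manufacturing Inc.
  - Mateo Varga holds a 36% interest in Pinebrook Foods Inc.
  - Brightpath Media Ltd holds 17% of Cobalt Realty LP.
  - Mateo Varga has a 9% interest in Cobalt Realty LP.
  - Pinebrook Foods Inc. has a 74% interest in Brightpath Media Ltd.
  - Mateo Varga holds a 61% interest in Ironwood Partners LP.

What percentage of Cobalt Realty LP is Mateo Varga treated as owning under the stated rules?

Chain via Ironwood Partners LP → Stonebridge Manufacturing Inc. (R2): 61% × 89% × 61% = 33.1169% of Cobalt Realty LP.
Chain via Pinebrook Foods Inc. → Brightpath Media Ltd (R2): 36% × 74% × 17% = 4.5288% of Cobalt Realty LP.
Direct interest in Cobalt Realty LP: 9%.
Aggregating (R1): 33.1169% + 4.5288% + 9% = 46.6457%.

46.6457%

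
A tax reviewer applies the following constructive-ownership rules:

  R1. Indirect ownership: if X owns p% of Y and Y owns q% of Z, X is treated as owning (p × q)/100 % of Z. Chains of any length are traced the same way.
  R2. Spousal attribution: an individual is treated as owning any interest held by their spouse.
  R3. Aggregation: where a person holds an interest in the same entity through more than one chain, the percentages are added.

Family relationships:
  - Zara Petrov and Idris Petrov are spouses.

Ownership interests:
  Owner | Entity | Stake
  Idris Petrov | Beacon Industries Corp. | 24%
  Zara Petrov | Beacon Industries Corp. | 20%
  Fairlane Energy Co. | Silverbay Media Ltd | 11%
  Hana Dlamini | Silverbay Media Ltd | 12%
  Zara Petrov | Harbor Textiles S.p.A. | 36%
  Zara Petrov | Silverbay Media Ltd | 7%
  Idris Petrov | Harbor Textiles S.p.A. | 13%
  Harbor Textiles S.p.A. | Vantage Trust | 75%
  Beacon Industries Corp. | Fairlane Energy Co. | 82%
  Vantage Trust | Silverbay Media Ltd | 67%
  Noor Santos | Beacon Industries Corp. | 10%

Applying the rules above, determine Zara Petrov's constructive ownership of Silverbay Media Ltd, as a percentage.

35.5913%

By spousal attribution (R2), Zara Petrov is treated as also owning Idris Petrov's interest in Harbor Textiles S.p.A, giving 36% + 13% = 49%.
By spousal attribution (R2), Zara Petrov is treated as also owning Idris Petrov's interest in Beacon Industries Corp, giving 20% + 24% = 44%.
Chain via Harbor Textiles S.p.A. → Vantage Trust (R1): 49% × 75% × 67% = 24.6225% of Silverbay Media Ltd.
Chain via Beacon Industries Corp. → Fairlane Energy Co. (R1): 44% × 82% × 11% = 3.9688% of Silverbay Media Ltd.
Direct interest in Silverbay Media Ltd: 7%.
Aggregating (R3): 24.6225% + 3.9688% + 7% = 35.5913%.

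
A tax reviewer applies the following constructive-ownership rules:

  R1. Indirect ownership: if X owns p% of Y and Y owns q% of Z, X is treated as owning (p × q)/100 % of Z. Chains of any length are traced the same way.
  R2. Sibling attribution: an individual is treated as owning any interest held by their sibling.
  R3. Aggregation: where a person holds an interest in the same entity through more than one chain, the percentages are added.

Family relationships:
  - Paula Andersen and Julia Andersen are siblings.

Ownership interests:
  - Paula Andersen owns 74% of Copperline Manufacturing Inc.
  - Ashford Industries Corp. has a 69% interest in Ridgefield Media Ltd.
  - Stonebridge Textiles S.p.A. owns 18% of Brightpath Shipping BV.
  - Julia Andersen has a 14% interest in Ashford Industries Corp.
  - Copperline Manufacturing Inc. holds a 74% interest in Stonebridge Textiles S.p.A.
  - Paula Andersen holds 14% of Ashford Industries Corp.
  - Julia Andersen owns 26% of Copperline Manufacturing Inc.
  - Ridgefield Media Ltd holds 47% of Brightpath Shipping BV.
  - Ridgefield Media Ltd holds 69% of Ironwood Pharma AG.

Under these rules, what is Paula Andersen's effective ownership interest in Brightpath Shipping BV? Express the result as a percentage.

By sibling attribution (R2), Paula Andersen is treated as also owning Julia Andersen's interest in Ashford Industries Corp, giving 14% + 14% = 28%.
By sibling attribution (R2), Paula Andersen is treated as also owning Julia Andersen's interest in Copperline Manufacturing Inc, giving 74% + 26% = 100%.
Chain via Ashford Industries Corp. → Ridgefield Media Ltd (R1): 28% × 69% × 47% = 9.0804% of Brightpath Shipping BV.
Chain via Copperline Manufacturing Inc. → Stonebridge Textiles S.p.A. (R1): 100% × 74% × 18% = 13.32% of Brightpath Shipping BV.
Aggregating (R3): 9.0804% + 13.32% = 22.4004%.

22.4004%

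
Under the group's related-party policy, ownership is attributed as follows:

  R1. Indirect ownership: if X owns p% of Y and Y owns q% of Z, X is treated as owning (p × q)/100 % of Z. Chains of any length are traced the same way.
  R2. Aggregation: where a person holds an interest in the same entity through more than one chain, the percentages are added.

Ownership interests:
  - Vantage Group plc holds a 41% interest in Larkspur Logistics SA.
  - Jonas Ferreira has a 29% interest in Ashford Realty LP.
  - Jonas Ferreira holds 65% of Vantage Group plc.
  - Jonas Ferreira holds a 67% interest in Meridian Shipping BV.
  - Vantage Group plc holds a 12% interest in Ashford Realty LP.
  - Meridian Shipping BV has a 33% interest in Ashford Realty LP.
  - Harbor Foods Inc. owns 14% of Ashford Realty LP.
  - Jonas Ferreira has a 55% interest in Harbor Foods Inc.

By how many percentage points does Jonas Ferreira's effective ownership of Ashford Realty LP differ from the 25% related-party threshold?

Chain via Meridian Shipping BV (R1): 67% × 33% = 22.11% of Ashford Realty LP.
Chain via Vantage Group plc (R1): 65% × 12% = 7.8% of Ashford Realty LP.
Chain via Harbor Foods Inc. (R1): 55% × 14% = 7.7% of Ashford Realty LP.
Direct interest in Ashford Realty LP: 29%.
Aggregating (R2): 22.11% + 7.8% + 7.7% + 29% = 66.61%.
66.61% exceeds the 25% threshold by 41.61 percentage points.

41.61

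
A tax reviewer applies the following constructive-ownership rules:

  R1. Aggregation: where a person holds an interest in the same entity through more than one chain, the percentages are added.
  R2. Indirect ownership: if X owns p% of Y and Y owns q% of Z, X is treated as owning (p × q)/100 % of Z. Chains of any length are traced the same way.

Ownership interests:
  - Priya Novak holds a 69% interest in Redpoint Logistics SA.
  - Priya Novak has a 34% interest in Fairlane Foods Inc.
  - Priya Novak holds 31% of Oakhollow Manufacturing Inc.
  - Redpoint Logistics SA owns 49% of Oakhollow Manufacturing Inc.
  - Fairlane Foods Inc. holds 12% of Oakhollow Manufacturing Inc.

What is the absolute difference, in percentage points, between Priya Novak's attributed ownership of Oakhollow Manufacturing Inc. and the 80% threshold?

11.11

Chain via Fairlane Foods Inc. (R2): 34% × 12% = 4.08% of Oakhollow Manufacturing Inc.
Chain via Redpoint Logistics SA (R2): 69% × 49% = 33.81% of Oakhollow Manufacturing Inc.
Direct interest in Oakhollow Manufacturing Inc: 31%.
Aggregating (R1): 4.08% + 33.81% + 31% = 68.89%.
68.89% falls short of the 80% threshold by 11.11 percentage points.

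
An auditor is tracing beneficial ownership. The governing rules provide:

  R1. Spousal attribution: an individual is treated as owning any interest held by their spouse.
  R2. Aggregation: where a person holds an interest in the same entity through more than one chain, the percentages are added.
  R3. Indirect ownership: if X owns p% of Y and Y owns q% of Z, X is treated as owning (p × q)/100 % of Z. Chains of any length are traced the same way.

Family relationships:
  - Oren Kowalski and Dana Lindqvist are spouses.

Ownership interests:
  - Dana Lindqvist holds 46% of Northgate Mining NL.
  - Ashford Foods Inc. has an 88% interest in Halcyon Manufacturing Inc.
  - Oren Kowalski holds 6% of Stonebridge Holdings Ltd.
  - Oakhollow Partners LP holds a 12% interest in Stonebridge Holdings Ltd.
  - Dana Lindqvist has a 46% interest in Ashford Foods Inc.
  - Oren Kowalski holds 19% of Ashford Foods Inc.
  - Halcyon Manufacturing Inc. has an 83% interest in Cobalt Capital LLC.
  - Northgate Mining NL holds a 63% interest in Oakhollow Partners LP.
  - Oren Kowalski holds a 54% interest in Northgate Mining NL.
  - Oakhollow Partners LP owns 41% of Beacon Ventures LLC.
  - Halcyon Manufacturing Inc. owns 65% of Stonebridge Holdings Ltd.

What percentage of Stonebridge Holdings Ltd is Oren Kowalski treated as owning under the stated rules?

50.74%

By spousal attribution (R1), Oren Kowalski is treated as also owning Dana Lindqvist's interest in Ashford Foods Inc, giving 19% + 46% = 65%.
By spousal attribution (R1), Oren Kowalski is treated as also owning Dana Lindqvist's interest in Northgate Mining NL, giving 54% + 46% = 100%.
Chain via Ashford Foods Inc. → Halcyon Manufacturing Inc. (R3): 65% × 88% × 65% = 37.18% of Stonebridge Holdings Ltd.
Chain via Northgate Mining NL → Oakhollow Partners LP (R3): 100% × 63% × 12% = 7.56% of Stonebridge Holdings Ltd.
Direct interest in Stonebridge Holdings Ltd: 6%.
Aggregating (R2): 37.18% + 7.56% + 6% = 50.74%.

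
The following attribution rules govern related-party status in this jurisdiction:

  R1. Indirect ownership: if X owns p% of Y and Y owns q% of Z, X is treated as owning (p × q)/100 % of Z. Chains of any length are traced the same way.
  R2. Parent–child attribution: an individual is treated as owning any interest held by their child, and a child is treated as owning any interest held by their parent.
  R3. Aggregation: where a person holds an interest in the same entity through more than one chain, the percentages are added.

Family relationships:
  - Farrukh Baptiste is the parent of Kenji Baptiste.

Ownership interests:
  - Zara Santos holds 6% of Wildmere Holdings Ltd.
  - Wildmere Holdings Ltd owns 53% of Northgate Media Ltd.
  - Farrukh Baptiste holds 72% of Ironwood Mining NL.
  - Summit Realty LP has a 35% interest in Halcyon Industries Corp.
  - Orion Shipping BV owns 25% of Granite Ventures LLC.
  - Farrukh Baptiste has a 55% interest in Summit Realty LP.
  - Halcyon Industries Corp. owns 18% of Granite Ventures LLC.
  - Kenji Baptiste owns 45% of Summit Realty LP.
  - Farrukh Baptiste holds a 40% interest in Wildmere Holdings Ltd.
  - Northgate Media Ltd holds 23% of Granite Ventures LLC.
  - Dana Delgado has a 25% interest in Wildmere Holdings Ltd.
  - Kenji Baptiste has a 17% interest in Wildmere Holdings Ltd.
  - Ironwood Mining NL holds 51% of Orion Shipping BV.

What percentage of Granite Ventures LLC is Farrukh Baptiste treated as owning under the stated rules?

By parent–child attribution (R2), Farrukh Baptiste is treated as also owning Kenji Baptiste's interest in Summit Realty LP, giving 55% + 45% = 100%.
By parent–child attribution (R2), Farrukh Baptiste is treated as also owning Kenji Baptiste's interest in Wildmere Holdings Ltd, giving 40% + 17% = 57%.
Chain via Ironwood Mining NL → Orion Shipping BV (R1): 72% × 51% × 25% = 9.18% of Granite Ventures LLC.
Chain via Summit Realty LP → Halcyon Industries Corp. (R1): 100% × 35% × 18% = 6.3% of Granite Ventures LLC.
Chain via Wildmere Holdings Ltd → Northgate Media Ltd (R1): 57% × 53% × 23% = 6.9483% of Granite Ventures LLC.
Aggregating (R3): 9.18% + 6.3% + 6.9483% = 22.4283%.

22.4283%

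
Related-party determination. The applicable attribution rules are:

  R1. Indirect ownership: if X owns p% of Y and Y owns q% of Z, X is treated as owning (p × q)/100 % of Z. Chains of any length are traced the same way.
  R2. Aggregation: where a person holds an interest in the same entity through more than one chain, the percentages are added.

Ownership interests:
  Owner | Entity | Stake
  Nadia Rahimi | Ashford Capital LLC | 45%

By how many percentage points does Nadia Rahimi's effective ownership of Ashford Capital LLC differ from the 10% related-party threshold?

Direct interest in Ashford Capital LLC: 45%.
45% exceeds the 10% threshold by 35 percentage points.

35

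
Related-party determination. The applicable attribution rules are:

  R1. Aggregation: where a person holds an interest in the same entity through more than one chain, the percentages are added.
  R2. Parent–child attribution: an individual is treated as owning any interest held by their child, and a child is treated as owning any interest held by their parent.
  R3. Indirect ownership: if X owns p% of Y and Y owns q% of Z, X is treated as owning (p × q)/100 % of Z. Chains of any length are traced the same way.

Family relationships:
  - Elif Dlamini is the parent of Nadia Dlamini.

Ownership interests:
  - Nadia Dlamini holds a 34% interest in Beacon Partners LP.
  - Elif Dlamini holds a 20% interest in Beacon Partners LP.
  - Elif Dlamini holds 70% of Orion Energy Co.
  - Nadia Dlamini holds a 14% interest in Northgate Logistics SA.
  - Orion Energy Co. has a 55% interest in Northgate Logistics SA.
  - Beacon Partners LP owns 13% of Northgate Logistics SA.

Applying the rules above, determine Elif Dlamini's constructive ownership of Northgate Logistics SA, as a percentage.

59.52%

By parent–child attribution (R2), Elif Dlamini is treated as also owning Nadia Dlamini's interest in Beacon Partners LP, giving 20% + 34% = 54%.
By parent–child attribution (R2), Elif Dlamini is treated as owning Nadia Dlamini's 14% interest in Northgate Logistics SA.
Chain via Beacon Partners LP (R3): 54% × 13% = 7.02% of Northgate Logistics SA.
Chain via Orion Energy Co. (R3): 70% × 55% = 38.5% of Northgate Logistics SA.
Direct interest in Northgate Logistics SA: 14%.
Aggregating (R1): 7.02% + 38.5% + 14% = 59.52%.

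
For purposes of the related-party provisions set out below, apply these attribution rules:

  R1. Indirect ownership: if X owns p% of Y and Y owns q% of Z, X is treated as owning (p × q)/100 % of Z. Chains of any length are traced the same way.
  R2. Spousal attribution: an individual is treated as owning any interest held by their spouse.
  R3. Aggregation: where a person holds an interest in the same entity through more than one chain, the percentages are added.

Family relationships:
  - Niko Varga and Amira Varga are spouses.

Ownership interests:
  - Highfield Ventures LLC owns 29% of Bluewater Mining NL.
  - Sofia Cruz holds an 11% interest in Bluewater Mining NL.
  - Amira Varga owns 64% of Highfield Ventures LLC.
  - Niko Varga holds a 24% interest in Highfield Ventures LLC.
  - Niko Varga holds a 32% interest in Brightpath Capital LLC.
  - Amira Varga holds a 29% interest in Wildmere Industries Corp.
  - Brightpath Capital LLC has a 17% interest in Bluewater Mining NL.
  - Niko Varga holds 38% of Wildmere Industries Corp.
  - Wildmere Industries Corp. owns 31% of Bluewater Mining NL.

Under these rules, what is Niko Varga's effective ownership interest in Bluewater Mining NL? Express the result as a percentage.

By spousal attribution (R2), Niko Varga is treated as also owning Amira Varga's interest in Wildmere Industries Corp, giving 38% + 29% = 67%.
By spousal attribution (R2), Niko Varga is treated as also owning Amira Varga's interest in Highfield Ventures LLC, giving 24% + 64% = 88%.
Chain via Wildmere Industries Corp. (R1): 67% × 31% = 20.77% of Bluewater Mining NL.
Chain via Highfield Ventures LLC (R1): 88% × 29% = 25.52% of Bluewater Mining NL.
Chain via Brightpath Capital LLC (R1): 32% × 17% = 5.44% of Bluewater Mining NL.
Aggregating (R3): 20.77% + 25.52% + 5.44% = 51.73%.

51.73%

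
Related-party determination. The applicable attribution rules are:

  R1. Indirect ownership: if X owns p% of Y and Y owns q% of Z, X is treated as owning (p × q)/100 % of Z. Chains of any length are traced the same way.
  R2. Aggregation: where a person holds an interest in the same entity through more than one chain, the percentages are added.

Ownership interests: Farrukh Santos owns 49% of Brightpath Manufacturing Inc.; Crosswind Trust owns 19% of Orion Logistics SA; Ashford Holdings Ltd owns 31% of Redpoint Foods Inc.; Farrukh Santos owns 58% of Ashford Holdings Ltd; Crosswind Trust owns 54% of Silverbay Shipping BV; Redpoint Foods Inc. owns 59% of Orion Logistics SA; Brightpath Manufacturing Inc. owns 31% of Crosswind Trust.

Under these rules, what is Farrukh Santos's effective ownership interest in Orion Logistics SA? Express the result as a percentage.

13.4943%

Chain via Ashford Holdings Ltd → Redpoint Foods Inc. (R1): 58% × 31% × 59% = 10.6082% of Orion Logistics SA.
Chain via Brightpath Manufacturing Inc. → Crosswind Trust (R1): 49% × 31% × 19% = 2.8861% of Orion Logistics SA.
Aggregating (R2): 10.6082% + 2.8861% = 13.4943%.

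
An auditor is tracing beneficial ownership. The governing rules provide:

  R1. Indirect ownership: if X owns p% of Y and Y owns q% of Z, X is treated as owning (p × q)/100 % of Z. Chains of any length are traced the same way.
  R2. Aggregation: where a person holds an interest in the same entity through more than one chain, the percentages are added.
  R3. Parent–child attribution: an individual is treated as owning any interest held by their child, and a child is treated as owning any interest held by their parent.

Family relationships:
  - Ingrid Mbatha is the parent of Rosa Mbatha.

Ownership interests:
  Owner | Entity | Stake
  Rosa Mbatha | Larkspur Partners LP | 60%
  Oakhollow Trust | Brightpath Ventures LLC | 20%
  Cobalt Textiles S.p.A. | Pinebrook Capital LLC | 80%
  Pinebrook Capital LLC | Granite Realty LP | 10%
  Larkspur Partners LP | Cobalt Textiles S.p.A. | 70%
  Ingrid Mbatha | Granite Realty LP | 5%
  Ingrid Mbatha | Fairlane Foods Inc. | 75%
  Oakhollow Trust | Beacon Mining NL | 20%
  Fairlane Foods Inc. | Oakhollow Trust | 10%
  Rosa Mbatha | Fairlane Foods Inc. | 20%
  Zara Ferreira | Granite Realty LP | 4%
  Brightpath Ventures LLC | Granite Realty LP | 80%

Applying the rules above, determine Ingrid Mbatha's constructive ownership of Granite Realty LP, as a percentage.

9.88%

By parent–child attribution (R3), Ingrid Mbatha is treated as also owning Rosa Mbatha's interest in Fairlane Foods Inc, giving 75% + 20% = 95%.
By parent–child attribution (R3), Ingrid Mbatha is treated as owning Rosa Mbatha's 60% interest in Larkspur Partners LP.
Chain via Fairlane Foods Inc. → Oakhollow Trust → Brightpath Ventures LLC (R1): 95% × 10% × 20% × 80% = 1.52% of Granite Realty LP.
Direct interest in Granite Realty LP: 5%.
Chain via Larkspur Partners LP → Cobalt Textiles S.p.A. → Pinebrook Capital LLC (R1): 60% × 70% × 80% × 10% = 3.36% of Granite Realty LP.
Aggregating (R2): 1.52% + 5% + 3.36% = 9.88%.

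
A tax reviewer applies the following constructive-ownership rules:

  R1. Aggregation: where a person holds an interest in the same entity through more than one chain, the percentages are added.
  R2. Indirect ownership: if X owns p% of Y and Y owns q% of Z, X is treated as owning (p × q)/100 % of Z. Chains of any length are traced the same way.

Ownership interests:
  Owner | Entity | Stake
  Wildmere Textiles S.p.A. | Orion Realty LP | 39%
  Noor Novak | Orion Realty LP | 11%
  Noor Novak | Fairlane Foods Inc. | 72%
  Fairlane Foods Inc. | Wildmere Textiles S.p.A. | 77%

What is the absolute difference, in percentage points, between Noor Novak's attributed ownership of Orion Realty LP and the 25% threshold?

Chain via Fairlane Foods Inc. → Wildmere Textiles S.p.A. (R2): 72% × 77% × 39% = 21.6216% of Orion Realty LP.
Direct interest in Orion Realty LP: 11%.
Aggregating (R1): 21.6216% + 11% = 32.6216%.
32.6216% exceeds the 25% threshold by 7.6216 percentage points.

7.6216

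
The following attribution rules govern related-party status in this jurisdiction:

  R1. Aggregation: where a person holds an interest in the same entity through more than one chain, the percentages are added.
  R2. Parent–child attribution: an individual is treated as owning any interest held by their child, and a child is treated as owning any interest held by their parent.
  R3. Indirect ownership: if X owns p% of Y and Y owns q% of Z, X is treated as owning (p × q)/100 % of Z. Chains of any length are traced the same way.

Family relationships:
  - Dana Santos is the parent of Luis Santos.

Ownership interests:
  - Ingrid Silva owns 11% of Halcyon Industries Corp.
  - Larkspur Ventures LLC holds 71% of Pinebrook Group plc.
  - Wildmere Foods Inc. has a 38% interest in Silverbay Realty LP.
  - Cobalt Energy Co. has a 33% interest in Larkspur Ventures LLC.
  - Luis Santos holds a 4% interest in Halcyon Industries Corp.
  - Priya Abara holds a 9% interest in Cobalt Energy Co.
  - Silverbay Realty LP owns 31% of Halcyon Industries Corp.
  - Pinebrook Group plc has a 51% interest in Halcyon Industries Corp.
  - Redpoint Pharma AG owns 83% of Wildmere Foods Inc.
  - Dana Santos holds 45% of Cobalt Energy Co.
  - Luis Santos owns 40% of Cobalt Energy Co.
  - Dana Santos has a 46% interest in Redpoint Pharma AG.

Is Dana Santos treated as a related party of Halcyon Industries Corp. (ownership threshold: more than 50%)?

No

By parent–child attribution (R2), Dana Santos is treated as also owning Luis Santos's interest in Cobalt Energy Co, giving 45% + 40% = 85%.
By parent–child attribution (R2), Dana Santos is treated as owning Luis Santos's 4% interest in Halcyon Industries Corp.
Chain via Cobalt Energy Co. → Larkspur Ventures LLC → Pinebrook Group plc (R3): 85% × 33% × 71% × 51% = 10.156905% of Halcyon Industries Corp.
Chain via Redpoint Pharma AG → Wildmere Foods Inc. → Silverbay Realty LP (R3): 46% × 83% × 38% × 31% = 4.497604% of Halcyon Industries Corp.
Direct interest in Halcyon Industries Corp: 4%.
Aggregating (R1): 10.156905% + 4.497604% + 4% = 18.654509%.
18.654509% does not exceed the 50% threshold, so Dana is not a related party to Halcyon Industries Corp.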